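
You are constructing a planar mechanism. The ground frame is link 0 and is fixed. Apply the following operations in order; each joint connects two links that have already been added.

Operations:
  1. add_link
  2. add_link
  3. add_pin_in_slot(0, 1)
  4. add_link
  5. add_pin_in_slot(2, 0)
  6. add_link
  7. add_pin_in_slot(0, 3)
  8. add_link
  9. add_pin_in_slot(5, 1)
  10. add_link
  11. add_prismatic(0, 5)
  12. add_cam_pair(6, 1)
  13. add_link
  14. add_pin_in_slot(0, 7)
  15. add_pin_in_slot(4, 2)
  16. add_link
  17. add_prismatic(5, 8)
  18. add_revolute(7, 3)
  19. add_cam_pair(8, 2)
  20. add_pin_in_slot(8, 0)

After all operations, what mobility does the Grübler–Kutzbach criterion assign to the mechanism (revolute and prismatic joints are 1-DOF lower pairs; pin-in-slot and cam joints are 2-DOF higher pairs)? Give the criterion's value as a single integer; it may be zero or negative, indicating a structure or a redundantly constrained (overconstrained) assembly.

ground; <1,0,0>
#1 <2,0,0>
#2 <3,0,0>
PS:0↔1 J2 <3,0,1>
#3 <4,0,1>
PS:2↔0 J2 <4,0,2>
#4 <5,0,2>
PS:0↔3 J2 <5,0,3>
#5 <6,0,3>
PS:5↔1 J2 <6,0,4>
#6 <7,0,4>
P:0↔5 J1 <7,1,4>
C:6↔1 J2 <7,1,5>
#7 <8,1,5>
PS:0↔7 J2 <8,1,6>
PS:4↔2 J2 <8,1,7>
#8 <9,1,7>
P:5↔8 J1 <9,2,7>
R:7↔3 J1 <9,3,7>
C:8↔2 J2 <9,3,8>
PS:8↔0 J2 <9,3,9>
3×8 − 2×3 − 1×9 = 9

M = 9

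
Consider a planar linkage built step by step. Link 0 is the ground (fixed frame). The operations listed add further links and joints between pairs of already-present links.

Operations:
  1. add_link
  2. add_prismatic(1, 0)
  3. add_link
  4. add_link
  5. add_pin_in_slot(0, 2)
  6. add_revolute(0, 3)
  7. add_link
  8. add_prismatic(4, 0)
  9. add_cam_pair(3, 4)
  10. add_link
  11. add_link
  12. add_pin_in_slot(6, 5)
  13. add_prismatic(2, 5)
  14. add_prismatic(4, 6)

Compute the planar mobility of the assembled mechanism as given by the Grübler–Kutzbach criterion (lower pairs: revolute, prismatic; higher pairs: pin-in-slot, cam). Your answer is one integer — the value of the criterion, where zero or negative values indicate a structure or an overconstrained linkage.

link 0 = ground. State L|J1|J2 = 1|0|0
+link1  2|0|0
P(1,0) f=1→J1  2|1|0
+link2  3|1|0
+link3  4|1|0
PS(0,2) f=2→J2  4|1|1
R(0,3) f=1→J1  4|2|1
+link4  5|2|1
P(4,0) f=1→J1  5|3|1
C(3,4) f=2→J2  5|3|2
+link5  6|3|2
+link6  7|3|2
PS(6,5) f=2→J2  7|3|3
P(2,5) f=1→J1  7|4|3
P(4,6) f=1→J1  7|5|3
M = 3(7−1)−2·5−3 = 18−10−3 = 5

M = 5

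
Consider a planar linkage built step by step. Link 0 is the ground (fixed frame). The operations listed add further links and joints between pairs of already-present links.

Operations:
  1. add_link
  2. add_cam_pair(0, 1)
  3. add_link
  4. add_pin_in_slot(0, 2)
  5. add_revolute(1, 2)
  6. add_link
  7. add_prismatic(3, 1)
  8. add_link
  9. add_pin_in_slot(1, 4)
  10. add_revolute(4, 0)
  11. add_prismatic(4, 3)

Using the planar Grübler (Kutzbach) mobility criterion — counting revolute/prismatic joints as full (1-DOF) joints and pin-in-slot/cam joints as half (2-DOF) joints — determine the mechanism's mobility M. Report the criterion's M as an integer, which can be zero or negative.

L=1 J1=0 J2=0
add link → L=2 J1=0 J2=0
C@0,1 dof=2 J2 → L=2 J1=0 J2=1
add link → L=3 J1=0 J2=1
PS@0,2 dof=2 J2 → L=3 J1=0 J2=2
R@1,2 dof=1 J1 → L=3 J1=1 J2=2
add link → L=4 J1=1 J2=2
P@3,1 dof=1 J1 → L=4 J1=2 J2=2
add link → L=5 J1=2 J2=2
PS@1,4 dof=2 J2 → L=5 J1=2 J2=3
R@4,0 dof=1 J1 → L=5 J1=3 J2=3
P@4,3 dof=1 J1 → L=5 J1=4 J2=3
M=3(L−1)−2J1−J2=3·4−2·4−3=1

M = 1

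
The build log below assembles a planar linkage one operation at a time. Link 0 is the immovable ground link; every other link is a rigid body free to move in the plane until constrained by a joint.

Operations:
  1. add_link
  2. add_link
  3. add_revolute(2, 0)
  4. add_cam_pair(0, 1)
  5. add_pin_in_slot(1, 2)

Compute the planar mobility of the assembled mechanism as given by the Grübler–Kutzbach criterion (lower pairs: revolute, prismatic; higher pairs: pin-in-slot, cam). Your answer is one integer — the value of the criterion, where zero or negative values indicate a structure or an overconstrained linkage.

M = 2

ground; <1,0,0>
#1 <2,0,0>
#2 <3,0,0>
R:2↔0 J1 <3,1,0>
C:0↔1 J2 <3,1,1>
PS:1↔2 J2 <3,1,2>
3×2 − 2×1 − 1×2 = 2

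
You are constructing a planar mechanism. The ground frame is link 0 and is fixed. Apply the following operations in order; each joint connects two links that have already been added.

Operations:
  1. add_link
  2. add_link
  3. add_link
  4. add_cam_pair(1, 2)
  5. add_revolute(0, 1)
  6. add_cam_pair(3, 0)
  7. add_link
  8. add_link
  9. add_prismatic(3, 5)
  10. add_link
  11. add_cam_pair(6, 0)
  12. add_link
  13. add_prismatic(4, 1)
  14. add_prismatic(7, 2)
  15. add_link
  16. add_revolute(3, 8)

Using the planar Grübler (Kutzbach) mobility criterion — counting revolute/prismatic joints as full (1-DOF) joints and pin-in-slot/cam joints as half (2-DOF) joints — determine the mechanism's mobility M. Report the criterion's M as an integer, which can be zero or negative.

M = 11

[1;0;0] (link 0 is ground)
L+ [2;0;0]
L+ [3;0;0]
L+ [4;0;0]
C(1,2)∈J2 [4;0;1]
R(0,1)∈J1 [4;1;1]
C(3,0)∈J2 [4;1;2]
L+ [5;1;2]
L+ [6;1;2]
P(3,5)∈J1 [6;2;2]
L+ [7;2;2]
C(6,0)∈J2 [7;2;3]
L+ [8;2;3]
P(4,1)∈J1 [8;3;3]
P(7,2)∈J1 [8;4;3]
L+ [9;4;3]
R(3,8)∈J1 [9;5;3]
mobility = 24 − 10 − 3 = 11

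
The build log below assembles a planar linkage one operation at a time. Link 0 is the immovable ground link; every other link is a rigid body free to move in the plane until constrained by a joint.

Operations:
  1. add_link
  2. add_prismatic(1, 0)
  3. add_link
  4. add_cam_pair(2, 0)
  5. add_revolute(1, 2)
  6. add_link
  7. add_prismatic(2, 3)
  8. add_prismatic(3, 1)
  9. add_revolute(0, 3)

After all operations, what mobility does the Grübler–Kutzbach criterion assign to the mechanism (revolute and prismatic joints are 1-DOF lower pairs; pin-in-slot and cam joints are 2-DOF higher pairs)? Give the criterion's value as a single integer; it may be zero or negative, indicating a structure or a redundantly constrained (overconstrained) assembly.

ground; <1,0,0>
#1 <2,0,0>
P:1↔0 J1 <2,1,0>
#2 <3,1,0>
C:2↔0 J2 <3,1,1>
R:1↔2 J1 <3,2,1>
#3 <4,2,1>
P:2↔3 J1 <4,3,1>
P:3↔1 J1 <4,4,1>
R:0↔3 J1 <4,5,1>
3×3 − 2×5 − 1×1 = -2

M = -2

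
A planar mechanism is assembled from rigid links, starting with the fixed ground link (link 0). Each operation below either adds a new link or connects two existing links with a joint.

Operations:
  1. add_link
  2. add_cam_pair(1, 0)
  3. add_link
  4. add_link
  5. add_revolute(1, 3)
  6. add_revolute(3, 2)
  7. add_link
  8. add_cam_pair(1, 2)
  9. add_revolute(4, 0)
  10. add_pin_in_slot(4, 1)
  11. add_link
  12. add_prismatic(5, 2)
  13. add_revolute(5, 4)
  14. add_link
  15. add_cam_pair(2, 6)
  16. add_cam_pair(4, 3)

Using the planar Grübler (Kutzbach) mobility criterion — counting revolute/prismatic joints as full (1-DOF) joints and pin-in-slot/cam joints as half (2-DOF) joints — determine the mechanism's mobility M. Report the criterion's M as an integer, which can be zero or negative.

[1;0;0] (link 0 is ground)
L+ [2;0;0]
C(1,0)∈J2 [2;0;1]
L+ [3;0;1]
L+ [4;0;1]
R(1,3)∈J1 [4;1;1]
R(3,2)∈J1 [4;2;1]
L+ [5;2;1]
C(1,2)∈J2 [5;2;2]
R(4,0)∈J1 [5;3;2]
PS(4,1)∈J2 [5;3;3]
L+ [6;3;3]
P(5,2)∈J1 [6;4;3]
R(5,4)∈J1 [6;5;3]
L+ [7;5;3]
C(2,6)∈J2 [7;5;4]
C(4,3)∈J2 [7;5;5]
mobility = 18 − 10 − 5 = 3

M = 3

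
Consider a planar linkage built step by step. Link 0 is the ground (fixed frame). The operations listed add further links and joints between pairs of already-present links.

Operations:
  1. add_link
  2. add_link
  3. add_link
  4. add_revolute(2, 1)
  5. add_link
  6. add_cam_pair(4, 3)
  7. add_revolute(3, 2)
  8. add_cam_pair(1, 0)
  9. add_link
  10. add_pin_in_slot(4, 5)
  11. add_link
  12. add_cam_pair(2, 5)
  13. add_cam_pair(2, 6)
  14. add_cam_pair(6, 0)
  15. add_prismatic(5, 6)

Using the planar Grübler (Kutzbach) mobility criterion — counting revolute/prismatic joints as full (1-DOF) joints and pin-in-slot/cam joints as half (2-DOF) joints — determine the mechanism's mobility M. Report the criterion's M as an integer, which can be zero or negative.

ground; <1,0,0>
#1 <2,0,0>
#2 <3,0,0>
#3 <4,0,0>
R:2↔1 J1 <4,1,0>
#4 <5,1,0>
C:4↔3 J2 <5,1,1>
R:3↔2 J1 <5,2,1>
C:1↔0 J2 <5,2,2>
#5 <6,2,2>
PS:4↔5 J2 <6,2,3>
#6 <7,2,3>
C:2↔5 J2 <7,2,4>
C:2↔6 J2 <7,2,5>
C:6↔0 J2 <7,2,6>
P:5↔6 J1 <7,3,6>
3×6 − 2×3 − 1×6 = 6

M = 6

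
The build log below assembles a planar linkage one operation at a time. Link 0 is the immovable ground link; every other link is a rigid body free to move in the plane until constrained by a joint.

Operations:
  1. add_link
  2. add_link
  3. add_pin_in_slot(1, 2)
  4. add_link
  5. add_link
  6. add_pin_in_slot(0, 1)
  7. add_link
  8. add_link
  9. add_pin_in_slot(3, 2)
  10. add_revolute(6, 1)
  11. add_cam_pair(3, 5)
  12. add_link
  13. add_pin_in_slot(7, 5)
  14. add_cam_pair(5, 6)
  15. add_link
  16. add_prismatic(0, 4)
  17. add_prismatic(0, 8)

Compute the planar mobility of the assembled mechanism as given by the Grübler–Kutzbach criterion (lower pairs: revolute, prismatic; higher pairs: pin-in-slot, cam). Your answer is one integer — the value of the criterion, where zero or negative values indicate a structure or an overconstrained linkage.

M = 12

link 0 = ground. State L|J1|J2 = 1|0|0
+link1  2|0|0
+link2  3|0|0
PS(1,2) f=2→J2  3|0|1
+link3  4|0|1
+link4  5|0|1
PS(0,1) f=2→J2  5|0|2
+link5  6|0|2
+link6  7|0|2
PS(3,2) f=2→J2  7|0|3
R(6,1) f=1→J1  7|1|3
C(3,5) f=2→J2  7|1|4
+link7  8|1|4
PS(7,5) f=2→J2  8|1|5
C(5,6) f=2→J2  8|1|6
+link8  9|1|6
P(0,4) f=1→J1  9|2|6
P(0,8) f=1→J1  9|3|6
M = 3(9−1)−2·3−6 = 24−6−6 = 12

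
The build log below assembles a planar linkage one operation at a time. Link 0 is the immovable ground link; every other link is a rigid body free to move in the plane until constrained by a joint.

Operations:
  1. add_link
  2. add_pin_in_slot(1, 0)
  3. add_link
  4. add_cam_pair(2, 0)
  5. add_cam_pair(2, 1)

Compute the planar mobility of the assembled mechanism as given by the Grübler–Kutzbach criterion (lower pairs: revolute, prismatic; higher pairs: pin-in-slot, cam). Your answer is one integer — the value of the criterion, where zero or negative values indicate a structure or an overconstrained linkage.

M = 3

L=1 J1=0 J2=0
add link → L=2 J1=0 J2=0
PS@1,0 dof=2 J2 → L=2 J1=0 J2=1
add link → L=3 J1=0 J2=1
C@2,0 dof=2 J2 → L=3 J1=0 J2=2
C@2,1 dof=2 J2 → L=3 J1=0 J2=3
M=3(L−1)−2J1−J2=3·2−2·0−3=3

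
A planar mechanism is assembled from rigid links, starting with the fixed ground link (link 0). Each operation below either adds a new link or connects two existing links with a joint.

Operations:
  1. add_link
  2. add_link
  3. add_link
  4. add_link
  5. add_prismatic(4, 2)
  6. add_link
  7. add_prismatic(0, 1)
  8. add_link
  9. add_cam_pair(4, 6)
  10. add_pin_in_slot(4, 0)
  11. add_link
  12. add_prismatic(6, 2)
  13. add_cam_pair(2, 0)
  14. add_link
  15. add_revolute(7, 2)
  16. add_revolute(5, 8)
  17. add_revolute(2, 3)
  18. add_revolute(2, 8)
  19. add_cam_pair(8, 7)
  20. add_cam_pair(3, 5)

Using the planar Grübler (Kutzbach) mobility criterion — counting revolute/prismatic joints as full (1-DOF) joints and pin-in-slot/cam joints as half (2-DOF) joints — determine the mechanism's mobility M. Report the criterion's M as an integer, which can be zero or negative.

link 0 = ground. State L|J1|J2 = 1|0|0
+link1  2|0|0
+link2  3|0|0
+link3  4|0|0
+link4  5|0|0
P(4,2) f=1→J1  5|1|0
+link5  6|1|0
P(0,1) f=1→J1  6|2|0
+link6  7|2|0
C(4,6) f=2→J2  7|2|1
PS(4,0) f=2→J2  7|2|2
+link7  8|2|2
P(6,2) f=1→J1  8|3|2
C(2,0) f=2→J2  8|3|3
+link8  9|3|3
R(7,2) f=1→J1  9|4|3
R(5,8) f=1→J1  9|5|3
R(2,3) f=1→J1  9|6|3
R(2,8) f=1→J1  9|7|3
C(8,7) f=2→J2  9|7|4
C(3,5) f=2→J2  9|7|5
M = 3(9−1)−2·7−5 = 24−14−5 = 5

M = 5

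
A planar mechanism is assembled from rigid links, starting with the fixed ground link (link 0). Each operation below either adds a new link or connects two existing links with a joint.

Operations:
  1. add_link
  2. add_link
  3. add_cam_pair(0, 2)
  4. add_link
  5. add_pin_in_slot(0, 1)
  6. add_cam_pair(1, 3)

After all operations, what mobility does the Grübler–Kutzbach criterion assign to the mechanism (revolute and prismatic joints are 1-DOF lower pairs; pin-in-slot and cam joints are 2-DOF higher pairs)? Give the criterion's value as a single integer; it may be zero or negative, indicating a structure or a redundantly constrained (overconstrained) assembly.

M = 6

L=1 J1=0 J2=0
add link → L=2 J1=0 J2=0
add link → L=3 J1=0 J2=0
C@0,2 dof=2 J2 → L=3 J1=0 J2=1
add link → L=4 J1=0 J2=1
PS@0,1 dof=2 J2 → L=4 J1=0 J2=2
C@1,3 dof=2 J2 → L=4 J1=0 J2=3
M=3(L−1)−2J1−J2=3·3−2·0−3=6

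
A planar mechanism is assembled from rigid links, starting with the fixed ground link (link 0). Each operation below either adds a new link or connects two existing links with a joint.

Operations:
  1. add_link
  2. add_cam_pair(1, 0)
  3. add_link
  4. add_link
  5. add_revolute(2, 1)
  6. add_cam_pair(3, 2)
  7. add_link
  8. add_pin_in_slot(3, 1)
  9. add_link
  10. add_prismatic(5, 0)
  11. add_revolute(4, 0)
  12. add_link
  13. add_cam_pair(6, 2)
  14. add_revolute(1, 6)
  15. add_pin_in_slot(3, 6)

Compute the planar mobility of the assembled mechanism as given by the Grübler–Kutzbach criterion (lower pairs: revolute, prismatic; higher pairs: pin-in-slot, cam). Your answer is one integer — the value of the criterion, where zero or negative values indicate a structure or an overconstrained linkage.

M = 5

[1;0;0] (link 0 is ground)
L+ [2;0;0]
C(1,0)∈J2 [2;0;1]
L+ [3;0;1]
L+ [4;0;1]
R(2,1)∈J1 [4;1;1]
C(3,2)∈J2 [4;1;2]
L+ [5;1;2]
PS(3,1)∈J2 [5;1;3]
L+ [6;1;3]
P(5,0)∈J1 [6;2;3]
R(4,0)∈J1 [6;3;3]
L+ [7;3;3]
C(6,2)∈J2 [7;3;4]
R(1,6)∈J1 [7;4;4]
PS(3,6)∈J2 [7;4;5]
mobility = 18 − 8 − 5 = 5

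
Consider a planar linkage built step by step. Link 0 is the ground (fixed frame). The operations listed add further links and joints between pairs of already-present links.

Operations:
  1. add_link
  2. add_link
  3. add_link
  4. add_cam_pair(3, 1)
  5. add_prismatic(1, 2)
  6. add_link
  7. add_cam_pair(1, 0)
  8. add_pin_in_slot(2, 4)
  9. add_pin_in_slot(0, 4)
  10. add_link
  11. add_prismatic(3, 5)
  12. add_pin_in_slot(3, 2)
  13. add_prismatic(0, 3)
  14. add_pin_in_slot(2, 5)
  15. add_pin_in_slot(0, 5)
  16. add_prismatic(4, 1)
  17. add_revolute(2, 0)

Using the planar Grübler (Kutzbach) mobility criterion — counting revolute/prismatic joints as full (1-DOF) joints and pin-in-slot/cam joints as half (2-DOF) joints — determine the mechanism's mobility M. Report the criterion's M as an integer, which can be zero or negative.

M = -2

ground; <1,0,0>
#1 <2,0,0>
#2 <3,0,0>
#3 <4,0,0>
C:3↔1 J2 <4,0,1>
P:1↔2 J1 <4,1,1>
#4 <5,1,1>
C:1↔0 J2 <5,1,2>
PS:2↔4 J2 <5,1,3>
PS:0↔4 J2 <5,1,4>
#5 <6,1,4>
P:3↔5 J1 <6,2,4>
PS:3↔2 J2 <6,2,5>
P:0↔3 J1 <6,3,5>
PS:2↔5 J2 <6,3,6>
PS:0↔5 J2 <6,3,7>
P:4↔1 J1 <6,4,7>
R:2↔0 J1 <6,5,7>
3×5 − 2×5 − 1×7 = -2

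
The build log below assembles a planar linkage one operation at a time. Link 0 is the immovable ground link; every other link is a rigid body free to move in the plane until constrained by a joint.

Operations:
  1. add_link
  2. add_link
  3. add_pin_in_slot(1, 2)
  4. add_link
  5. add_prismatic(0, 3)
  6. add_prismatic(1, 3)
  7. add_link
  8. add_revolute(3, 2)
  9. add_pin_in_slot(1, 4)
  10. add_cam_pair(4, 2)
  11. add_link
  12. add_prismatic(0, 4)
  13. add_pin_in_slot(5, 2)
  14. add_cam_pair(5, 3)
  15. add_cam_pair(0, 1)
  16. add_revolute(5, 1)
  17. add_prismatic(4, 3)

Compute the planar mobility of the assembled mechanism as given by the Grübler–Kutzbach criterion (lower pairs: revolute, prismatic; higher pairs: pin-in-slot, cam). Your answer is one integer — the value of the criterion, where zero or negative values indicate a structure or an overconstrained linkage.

M = -3

ground; <1,0,0>
#1 <2,0,0>
#2 <3,0,0>
PS:1↔2 J2 <3,0,1>
#3 <4,0,1>
P:0↔3 J1 <4,1,1>
P:1↔3 J1 <4,2,1>
#4 <5,2,1>
R:3↔2 J1 <5,3,1>
PS:1↔4 J2 <5,3,2>
C:4↔2 J2 <5,3,3>
#5 <6,3,3>
P:0↔4 J1 <6,4,3>
PS:5↔2 J2 <6,4,4>
C:5↔3 J2 <6,4,5>
C:0↔1 J2 <6,4,6>
R:5↔1 J1 <6,5,6>
P:4↔3 J1 <6,6,6>
3×5 − 2×6 − 1×6 = -3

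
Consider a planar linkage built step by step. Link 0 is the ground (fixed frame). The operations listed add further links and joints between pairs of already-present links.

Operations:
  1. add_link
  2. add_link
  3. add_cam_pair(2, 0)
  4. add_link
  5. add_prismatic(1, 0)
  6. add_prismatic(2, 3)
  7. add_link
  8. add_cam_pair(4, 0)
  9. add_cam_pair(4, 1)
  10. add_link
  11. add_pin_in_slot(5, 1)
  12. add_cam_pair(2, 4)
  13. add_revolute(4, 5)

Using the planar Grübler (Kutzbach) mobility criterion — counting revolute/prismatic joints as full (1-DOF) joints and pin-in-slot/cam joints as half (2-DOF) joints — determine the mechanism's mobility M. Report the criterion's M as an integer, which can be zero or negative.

M = 4

(L,J1,J2)=(1,0,0); link0 fixed
link1: (2,0,0)
link2: (3,0,0)
C 2-0 [J2]: (3,0,1)
link3: (4,0,1)
P 1-0 [J1]: (4,1,1)
P 2-3 [J1]: (4,2,1)
link4: (5,2,1)
C 4-0 [J2]: (5,2,2)
C 4-1 [J2]: (5,2,3)
link5: (6,2,3)
PS 5-1 [J2]: (6,2,4)
C 2-4 [J2]: (6,2,5)
R 4-5 [J1]: (6,3,5)
Grübler: 3·5 − 2·3 − 5 = 4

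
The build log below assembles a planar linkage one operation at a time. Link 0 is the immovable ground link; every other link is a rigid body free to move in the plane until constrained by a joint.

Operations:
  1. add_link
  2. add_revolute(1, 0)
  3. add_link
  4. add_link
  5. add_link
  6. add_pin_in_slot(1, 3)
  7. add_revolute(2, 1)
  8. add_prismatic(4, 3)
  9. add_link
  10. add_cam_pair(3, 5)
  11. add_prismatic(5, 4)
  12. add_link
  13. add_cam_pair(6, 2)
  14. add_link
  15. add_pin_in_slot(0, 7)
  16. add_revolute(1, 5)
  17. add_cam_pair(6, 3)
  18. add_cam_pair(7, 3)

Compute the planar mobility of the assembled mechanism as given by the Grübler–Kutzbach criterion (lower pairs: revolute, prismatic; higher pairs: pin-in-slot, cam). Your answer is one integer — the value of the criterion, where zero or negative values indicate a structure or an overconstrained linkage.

link 0 = ground. State L|J1|J2 = 1|0|0
+link1  2|0|0
R(1,0) f=1→J1  2|1|0
+link2  3|1|0
+link3  4|1|0
+link4  5|1|0
PS(1,3) f=2→J2  5|1|1
R(2,1) f=1→J1  5|2|1
P(4,3) f=1→J1  5|3|1
+link5  6|3|1
C(3,5) f=2→J2  6|3|2
P(5,4) f=1→J1  6|4|2
+link6  7|4|2
C(6,2) f=2→J2  7|4|3
+link7  8|4|3
PS(0,7) f=2→J2  8|4|4
R(1,5) f=1→J1  8|5|4
C(6,3) f=2→J2  8|5|5
C(7,3) f=2→J2  8|5|6
M = 3(8−1)−2·5−6 = 21−10−6 = 5

M = 5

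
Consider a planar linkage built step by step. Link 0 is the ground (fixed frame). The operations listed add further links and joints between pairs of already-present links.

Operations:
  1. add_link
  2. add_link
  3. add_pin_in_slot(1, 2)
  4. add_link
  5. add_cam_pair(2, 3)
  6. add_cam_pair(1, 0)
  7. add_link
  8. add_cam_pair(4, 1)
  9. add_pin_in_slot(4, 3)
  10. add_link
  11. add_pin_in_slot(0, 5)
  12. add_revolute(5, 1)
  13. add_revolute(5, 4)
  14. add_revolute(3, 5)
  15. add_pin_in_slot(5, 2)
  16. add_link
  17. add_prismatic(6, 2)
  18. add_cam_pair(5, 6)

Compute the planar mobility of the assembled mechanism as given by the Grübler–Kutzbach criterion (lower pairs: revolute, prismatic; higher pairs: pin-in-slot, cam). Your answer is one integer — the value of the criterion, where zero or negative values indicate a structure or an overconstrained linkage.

M = 2

ground; <1,0,0>
#1 <2,0,0>
#2 <3,0,0>
PS:1↔2 J2 <3,0,1>
#3 <4,0,1>
C:2↔3 J2 <4,0,2>
C:1↔0 J2 <4,0,3>
#4 <5,0,3>
C:4↔1 J2 <5,0,4>
PS:4↔3 J2 <5,0,5>
#5 <6,0,5>
PS:0↔5 J2 <6,0,6>
R:5↔1 J1 <6,1,6>
R:5↔4 J1 <6,2,6>
R:3↔5 J1 <6,3,6>
PS:5↔2 J2 <6,3,7>
#6 <7,3,7>
P:6↔2 J1 <7,4,7>
C:5↔6 J2 <7,4,8>
3×6 − 2×4 − 1×8 = 2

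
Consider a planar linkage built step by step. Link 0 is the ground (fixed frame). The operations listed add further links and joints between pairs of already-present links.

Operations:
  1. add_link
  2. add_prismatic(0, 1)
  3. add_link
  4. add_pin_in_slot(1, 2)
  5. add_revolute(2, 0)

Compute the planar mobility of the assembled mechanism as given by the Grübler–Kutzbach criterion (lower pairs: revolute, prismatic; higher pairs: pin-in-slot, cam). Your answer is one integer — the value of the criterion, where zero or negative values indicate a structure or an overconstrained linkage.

(L,J1,J2)=(1,0,0); link0 fixed
link1: (2,0,0)
P 0-1 [J1]: (2,1,0)
link2: (3,1,0)
PS 1-2 [J2]: (3,1,1)
R 2-0 [J1]: (3,2,1)
Grübler: 3·2 − 2·2 − 1 = 1

M = 1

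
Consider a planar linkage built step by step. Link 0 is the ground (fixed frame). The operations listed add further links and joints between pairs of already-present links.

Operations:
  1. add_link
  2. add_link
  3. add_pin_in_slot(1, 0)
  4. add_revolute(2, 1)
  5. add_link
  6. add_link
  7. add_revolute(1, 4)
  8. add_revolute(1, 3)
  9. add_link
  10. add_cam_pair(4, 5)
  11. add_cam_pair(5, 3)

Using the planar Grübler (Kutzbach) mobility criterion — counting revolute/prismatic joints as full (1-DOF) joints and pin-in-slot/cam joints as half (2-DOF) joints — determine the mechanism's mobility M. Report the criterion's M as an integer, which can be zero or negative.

M = 6

ground; <1,0,0>
#1 <2,0,0>
#2 <3,0,0>
PS:1↔0 J2 <3,0,1>
R:2↔1 J1 <3,1,1>
#3 <4,1,1>
#4 <5,1,1>
R:1↔4 J1 <5,2,1>
R:1↔3 J1 <5,3,1>
#5 <6,3,1>
C:4↔5 J2 <6,3,2>
C:5↔3 J2 <6,3,3>
3×5 − 2×3 − 1×3 = 6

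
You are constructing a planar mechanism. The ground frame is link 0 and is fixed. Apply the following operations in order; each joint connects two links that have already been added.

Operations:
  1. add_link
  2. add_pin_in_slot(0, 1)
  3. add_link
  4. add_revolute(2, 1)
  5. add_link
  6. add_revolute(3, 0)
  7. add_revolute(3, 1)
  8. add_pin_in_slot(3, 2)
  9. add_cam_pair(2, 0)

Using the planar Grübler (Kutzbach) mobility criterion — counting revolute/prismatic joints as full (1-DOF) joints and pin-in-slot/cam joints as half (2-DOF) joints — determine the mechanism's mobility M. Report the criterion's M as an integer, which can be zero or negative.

M = 0

link 0 = ground. State L|J1|J2 = 1|0|0
+link1  2|0|0
PS(0,1) f=2→J2  2|0|1
+link2  3|0|1
R(2,1) f=1→J1  3|1|1
+link3  4|1|1
R(3,0) f=1→J1  4|2|1
R(3,1) f=1→J1  4|3|1
PS(3,2) f=2→J2  4|3|2
C(2,0) f=2→J2  4|3|3
M = 3(4−1)−2·3−3 = 9−6−3 = 0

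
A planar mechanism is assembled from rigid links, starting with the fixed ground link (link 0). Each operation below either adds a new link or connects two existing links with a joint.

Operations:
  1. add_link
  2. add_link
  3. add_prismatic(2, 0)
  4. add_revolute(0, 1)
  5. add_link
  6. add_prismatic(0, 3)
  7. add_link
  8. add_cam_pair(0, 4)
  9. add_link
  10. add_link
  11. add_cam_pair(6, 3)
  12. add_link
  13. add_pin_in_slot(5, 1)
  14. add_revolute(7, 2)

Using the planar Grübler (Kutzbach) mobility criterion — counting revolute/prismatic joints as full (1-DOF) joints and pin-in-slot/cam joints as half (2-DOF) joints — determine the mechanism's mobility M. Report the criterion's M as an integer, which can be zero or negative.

(L,J1,J2)=(1,0,0); link0 fixed
link1: (2,0,0)
link2: (3,0,0)
P 2-0 [J1]: (3,1,0)
R 0-1 [J1]: (3,2,0)
link3: (4,2,0)
P 0-3 [J1]: (4,3,0)
link4: (5,3,0)
C 0-4 [J2]: (5,3,1)
link5: (6,3,1)
link6: (7,3,1)
C 6-3 [J2]: (7,3,2)
link7: (8,3,2)
PS 5-1 [J2]: (8,3,3)
R 7-2 [J1]: (8,4,3)
Grübler: 3·7 − 2·4 − 3 = 10

M = 10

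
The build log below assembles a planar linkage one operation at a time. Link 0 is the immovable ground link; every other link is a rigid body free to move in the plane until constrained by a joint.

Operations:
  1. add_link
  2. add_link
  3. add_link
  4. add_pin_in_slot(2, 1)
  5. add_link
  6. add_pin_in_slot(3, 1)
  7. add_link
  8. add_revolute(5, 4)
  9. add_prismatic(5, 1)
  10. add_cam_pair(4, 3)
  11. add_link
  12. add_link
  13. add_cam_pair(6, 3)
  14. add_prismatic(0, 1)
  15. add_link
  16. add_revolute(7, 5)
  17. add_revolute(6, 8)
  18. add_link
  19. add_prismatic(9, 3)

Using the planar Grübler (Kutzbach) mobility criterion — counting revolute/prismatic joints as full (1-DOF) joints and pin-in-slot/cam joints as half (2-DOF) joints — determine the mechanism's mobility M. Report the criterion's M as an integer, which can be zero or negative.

M = 11

link 0 = ground. State L|J1|J2 = 1|0|0
+link1  2|0|0
+link2  3|0|0
+link3  4|0|0
PS(2,1) f=2→J2  4|0|1
+link4  5|0|1
PS(3,1) f=2→J2  5|0|2
+link5  6|0|2
R(5,4) f=1→J1  6|1|2
P(5,1) f=1→J1  6|2|2
C(4,3) f=2→J2  6|2|3
+link6  7|2|3
+link7  8|2|3
C(6,3) f=2→J2  8|2|4
P(0,1) f=1→J1  8|3|4
+link8  9|3|4
R(7,5) f=1→J1  9|4|4
R(6,8) f=1→J1  9|5|4
+link9  10|5|4
P(9,3) f=1→J1  10|6|4
M = 3(10−1)−2·6−4 = 27−12−4 = 11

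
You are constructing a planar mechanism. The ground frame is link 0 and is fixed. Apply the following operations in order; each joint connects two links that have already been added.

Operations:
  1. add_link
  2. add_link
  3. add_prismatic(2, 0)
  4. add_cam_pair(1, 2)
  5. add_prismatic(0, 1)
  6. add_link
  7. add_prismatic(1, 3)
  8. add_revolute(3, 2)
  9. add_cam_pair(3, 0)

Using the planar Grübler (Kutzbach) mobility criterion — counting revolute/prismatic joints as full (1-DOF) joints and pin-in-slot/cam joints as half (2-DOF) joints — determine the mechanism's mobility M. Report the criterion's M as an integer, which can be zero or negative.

link 0 = ground. State L|J1|J2 = 1|0|0
+link1  2|0|0
+link2  3|0|0
P(2,0) f=1→J1  3|1|0
C(1,2) f=2→J2  3|1|1
P(0,1) f=1→J1  3|2|1
+link3  4|2|1
P(1,3) f=1→J1  4|3|1
R(3,2) f=1→J1  4|4|1
C(3,0) f=2→J2  4|4|2
M = 3(4−1)−2·4−2 = 9−8−2 = -1

M = -1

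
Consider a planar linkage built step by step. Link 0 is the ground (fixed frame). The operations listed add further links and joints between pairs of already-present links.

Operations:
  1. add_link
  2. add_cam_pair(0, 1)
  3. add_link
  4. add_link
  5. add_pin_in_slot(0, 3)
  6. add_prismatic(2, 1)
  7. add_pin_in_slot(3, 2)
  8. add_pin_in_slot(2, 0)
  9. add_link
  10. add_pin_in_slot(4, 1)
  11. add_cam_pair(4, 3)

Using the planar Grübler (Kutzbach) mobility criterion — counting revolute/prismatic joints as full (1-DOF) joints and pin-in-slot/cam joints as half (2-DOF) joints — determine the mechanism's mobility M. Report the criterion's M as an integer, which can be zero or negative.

M = 4

[1;0;0] (link 0 is ground)
L+ [2;0;0]
C(0,1)∈J2 [2;0;1]
L+ [3;0;1]
L+ [4;0;1]
PS(0,3)∈J2 [4;0;2]
P(2,1)∈J1 [4;1;2]
PS(3,2)∈J2 [4;1;3]
PS(2,0)∈J2 [4;1;4]
L+ [5;1;4]
PS(4,1)∈J2 [5;1;5]
C(4,3)∈J2 [5;1;6]
mobility = 12 − 2 − 6 = 4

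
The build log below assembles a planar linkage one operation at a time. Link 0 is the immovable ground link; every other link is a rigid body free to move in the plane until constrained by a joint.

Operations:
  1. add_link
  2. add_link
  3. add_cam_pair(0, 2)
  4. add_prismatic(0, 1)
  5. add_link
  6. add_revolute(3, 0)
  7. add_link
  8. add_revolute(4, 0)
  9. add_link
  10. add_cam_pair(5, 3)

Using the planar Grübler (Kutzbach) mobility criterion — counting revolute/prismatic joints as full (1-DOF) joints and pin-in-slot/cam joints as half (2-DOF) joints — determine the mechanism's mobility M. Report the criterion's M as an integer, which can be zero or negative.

M = 7

(L,J1,J2)=(1,0,0); link0 fixed
link1: (2,0,0)
link2: (3,0,0)
C 0-2 [J2]: (3,0,1)
P 0-1 [J1]: (3,1,1)
link3: (4,1,1)
R 3-0 [J1]: (4,2,1)
link4: (5,2,1)
R 4-0 [J1]: (5,3,1)
link5: (6,3,1)
C 5-3 [J2]: (6,3,2)
Grübler: 3·5 − 2·3 − 2 = 7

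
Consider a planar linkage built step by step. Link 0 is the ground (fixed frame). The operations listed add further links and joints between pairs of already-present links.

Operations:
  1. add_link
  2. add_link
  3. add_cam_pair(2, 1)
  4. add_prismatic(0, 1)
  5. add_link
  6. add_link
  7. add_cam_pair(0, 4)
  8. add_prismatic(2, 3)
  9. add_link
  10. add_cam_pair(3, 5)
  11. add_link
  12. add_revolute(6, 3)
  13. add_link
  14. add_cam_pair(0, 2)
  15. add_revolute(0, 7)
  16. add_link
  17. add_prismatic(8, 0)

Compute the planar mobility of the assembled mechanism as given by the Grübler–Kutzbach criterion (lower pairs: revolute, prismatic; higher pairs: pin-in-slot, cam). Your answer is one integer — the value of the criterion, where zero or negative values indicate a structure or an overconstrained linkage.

[1;0;0] (link 0 is ground)
L+ [2;0;0]
L+ [3;0;0]
C(2,1)∈J2 [3;0;1]
P(0,1)∈J1 [3;1;1]
L+ [4;1;1]
L+ [5;1;1]
C(0,4)∈J2 [5;1;2]
P(2,3)∈J1 [5;2;2]
L+ [6;2;2]
C(3,5)∈J2 [6;2;3]
L+ [7;2;3]
R(6,3)∈J1 [7;3;3]
L+ [8;3;3]
C(0,2)∈J2 [8;3;4]
R(0,7)∈J1 [8;4;4]
L+ [9;4;4]
P(8,0)∈J1 [9;5;4]
mobility = 24 − 10 − 4 = 10

M = 10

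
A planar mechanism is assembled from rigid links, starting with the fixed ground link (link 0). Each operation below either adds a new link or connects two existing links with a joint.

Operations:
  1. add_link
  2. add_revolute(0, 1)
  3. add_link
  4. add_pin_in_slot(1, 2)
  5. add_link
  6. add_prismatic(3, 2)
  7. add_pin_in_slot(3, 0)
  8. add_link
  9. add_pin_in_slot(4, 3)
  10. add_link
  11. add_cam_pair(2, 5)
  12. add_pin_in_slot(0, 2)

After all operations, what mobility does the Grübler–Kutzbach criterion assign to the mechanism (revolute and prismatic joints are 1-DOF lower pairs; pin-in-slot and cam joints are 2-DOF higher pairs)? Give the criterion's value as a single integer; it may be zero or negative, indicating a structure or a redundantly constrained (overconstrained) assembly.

link 0 = ground. State L|J1|J2 = 1|0|0
+link1  2|0|0
R(0,1) f=1→J1  2|1|0
+link2  3|1|0
PS(1,2) f=2→J2  3|1|1
+link3  4|1|1
P(3,2) f=1→J1  4|2|1
PS(3,0) f=2→J2  4|2|2
+link4  5|2|2
PS(4,3) f=2→J2  5|2|3
+link5  6|2|3
C(2,5) f=2→J2  6|2|4
PS(0,2) f=2→J2  6|2|5
M = 3(6−1)−2·2−5 = 15−4−5 = 6

M = 6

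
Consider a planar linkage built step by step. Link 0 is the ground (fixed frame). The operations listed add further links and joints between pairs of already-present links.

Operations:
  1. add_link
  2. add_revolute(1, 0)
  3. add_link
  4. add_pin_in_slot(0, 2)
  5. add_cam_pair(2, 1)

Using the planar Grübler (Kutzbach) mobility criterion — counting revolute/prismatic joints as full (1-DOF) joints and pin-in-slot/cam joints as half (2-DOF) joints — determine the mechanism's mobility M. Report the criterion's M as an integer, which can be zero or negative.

[1;0;0] (link 0 is ground)
L+ [2;0;0]
R(1,0)∈J1 [2;1;0]
L+ [3;1;0]
PS(0,2)∈J2 [3;1;1]
C(2,1)∈J2 [3;1;2]
mobility = 6 − 2 − 2 = 2

M = 2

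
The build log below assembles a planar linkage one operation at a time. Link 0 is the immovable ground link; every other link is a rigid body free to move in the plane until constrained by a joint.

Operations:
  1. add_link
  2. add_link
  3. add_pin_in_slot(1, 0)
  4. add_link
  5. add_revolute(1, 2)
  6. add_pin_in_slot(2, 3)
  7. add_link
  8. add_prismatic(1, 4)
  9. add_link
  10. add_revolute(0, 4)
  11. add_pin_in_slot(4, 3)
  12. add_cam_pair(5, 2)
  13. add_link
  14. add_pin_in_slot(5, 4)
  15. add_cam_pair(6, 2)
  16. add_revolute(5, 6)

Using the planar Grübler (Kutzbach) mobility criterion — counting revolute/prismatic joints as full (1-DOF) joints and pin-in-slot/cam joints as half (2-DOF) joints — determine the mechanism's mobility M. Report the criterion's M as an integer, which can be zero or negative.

M = 4

L=1 J1=0 J2=0
add link → L=2 J1=0 J2=0
add link → L=3 J1=0 J2=0
PS@1,0 dof=2 J2 → L=3 J1=0 J2=1
add link → L=4 J1=0 J2=1
R@1,2 dof=1 J1 → L=4 J1=1 J2=1
PS@2,3 dof=2 J2 → L=4 J1=1 J2=2
add link → L=5 J1=1 J2=2
P@1,4 dof=1 J1 → L=5 J1=2 J2=2
add link → L=6 J1=2 J2=2
R@0,4 dof=1 J1 → L=6 J1=3 J2=2
PS@4,3 dof=2 J2 → L=6 J1=3 J2=3
C@5,2 dof=2 J2 → L=6 J1=3 J2=4
add link → L=7 J1=3 J2=4
PS@5,4 dof=2 J2 → L=7 J1=3 J2=5
C@6,2 dof=2 J2 → L=7 J1=3 J2=6
R@5,6 dof=1 J1 → L=7 J1=4 J2=6
M=3(L−1)−2J1−J2=3·6−2·4−6=4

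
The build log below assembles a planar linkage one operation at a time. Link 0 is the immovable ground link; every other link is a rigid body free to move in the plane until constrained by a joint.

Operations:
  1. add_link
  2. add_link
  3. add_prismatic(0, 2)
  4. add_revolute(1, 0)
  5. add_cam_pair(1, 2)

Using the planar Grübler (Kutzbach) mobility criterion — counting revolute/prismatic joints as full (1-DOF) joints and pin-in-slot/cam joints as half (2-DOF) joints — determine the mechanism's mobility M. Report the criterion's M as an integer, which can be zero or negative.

M = 1

L=1 J1=0 J2=0
add link → L=2 J1=0 J2=0
add link → L=3 J1=0 J2=0
P@0,2 dof=1 J1 → L=3 J1=1 J2=0
R@1,0 dof=1 J1 → L=3 J1=2 J2=0
C@1,2 dof=2 J2 → L=3 J1=2 J2=1
M=3(L−1)−2J1−J2=3·2−2·2−1=1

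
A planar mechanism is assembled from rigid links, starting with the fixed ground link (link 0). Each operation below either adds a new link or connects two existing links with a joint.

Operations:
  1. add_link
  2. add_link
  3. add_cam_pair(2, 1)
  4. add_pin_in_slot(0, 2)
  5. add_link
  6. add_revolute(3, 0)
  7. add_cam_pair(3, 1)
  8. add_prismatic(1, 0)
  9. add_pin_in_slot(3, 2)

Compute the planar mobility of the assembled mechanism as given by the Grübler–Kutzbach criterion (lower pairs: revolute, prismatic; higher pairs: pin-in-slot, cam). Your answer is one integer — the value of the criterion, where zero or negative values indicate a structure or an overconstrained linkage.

M = 1

(L,J1,J2)=(1,0,0); link0 fixed
link1: (2,0,0)
link2: (3,0,0)
C 2-1 [J2]: (3,0,1)
PS 0-2 [J2]: (3,0,2)
link3: (4,0,2)
R 3-0 [J1]: (4,1,2)
C 3-1 [J2]: (4,1,3)
P 1-0 [J1]: (4,2,3)
PS 3-2 [J2]: (4,2,4)
Grübler: 3·3 − 2·2 − 4 = 1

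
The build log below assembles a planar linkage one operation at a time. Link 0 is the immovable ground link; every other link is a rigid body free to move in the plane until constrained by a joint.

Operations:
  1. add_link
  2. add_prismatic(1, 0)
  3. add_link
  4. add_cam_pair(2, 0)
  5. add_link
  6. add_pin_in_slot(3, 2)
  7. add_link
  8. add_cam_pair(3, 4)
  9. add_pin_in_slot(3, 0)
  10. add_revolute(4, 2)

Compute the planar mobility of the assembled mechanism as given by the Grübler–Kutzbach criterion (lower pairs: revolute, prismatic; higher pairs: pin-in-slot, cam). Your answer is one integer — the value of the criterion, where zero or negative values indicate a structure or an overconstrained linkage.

M = 4

(L,J1,J2)=(1,0,0); link0 fixed
link1: (2,0,0)
P 1-0 [J1]: (2,1,0)
link2: (3,1,0)
C 2-0 [J2]: (3,1,1)
link3: (4,1,1)
PS 3-2 [J2]: (4,1,2)
link4: (5,1,2)
C 3-4 [J2]: (5,1,3)
PS 3-0 [J2]: (5,1,4)
R 4-2 [J1]: (5,2,4)
Grübler: 3·4 − 2·2 − 4 = 4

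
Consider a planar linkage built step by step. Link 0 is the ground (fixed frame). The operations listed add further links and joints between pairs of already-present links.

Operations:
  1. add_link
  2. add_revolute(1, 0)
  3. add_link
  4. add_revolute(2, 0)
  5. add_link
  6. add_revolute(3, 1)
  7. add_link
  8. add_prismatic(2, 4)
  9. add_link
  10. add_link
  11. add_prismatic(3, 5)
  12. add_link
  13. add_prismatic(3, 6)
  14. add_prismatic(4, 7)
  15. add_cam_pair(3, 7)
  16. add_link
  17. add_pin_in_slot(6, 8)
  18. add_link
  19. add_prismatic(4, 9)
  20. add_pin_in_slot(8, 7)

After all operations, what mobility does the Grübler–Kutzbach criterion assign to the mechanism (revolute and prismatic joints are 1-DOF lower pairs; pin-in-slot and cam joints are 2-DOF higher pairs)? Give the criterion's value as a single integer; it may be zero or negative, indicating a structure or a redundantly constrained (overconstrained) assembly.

[1;0;0] (link 0 is ground)
L+ [2;0;0]
R(1,0)∈J1 [2;1;0]
L+ [3;1;0]
R(2,0)∈J1 [3;2;0]
L+ [4;2;0]
R(3,1)∈J1 [4;3;0]
L+ [5;3;0]
P(2,4)∈J1 [5;4;0]
L+ [6;4;0]
L+ [7;4;0]
P(3,5)∈J1 [7;5;0]
L+ [8;5;0]
P(3,6)∈J1 [8;6;0]
P(4,7)∈J1 [8;7;0]
C(3,7)∈J2 [8;7;1]
L+ [9;7;1]
PS(6,8)∈J2 [9;7;2]
L+ [10;7;2]
P(4,9)∈J1 [10;8;2]
PS(8,7)∈J2 [10;8;3]
mobility = 27 − 16 − 3 = 8

M = 8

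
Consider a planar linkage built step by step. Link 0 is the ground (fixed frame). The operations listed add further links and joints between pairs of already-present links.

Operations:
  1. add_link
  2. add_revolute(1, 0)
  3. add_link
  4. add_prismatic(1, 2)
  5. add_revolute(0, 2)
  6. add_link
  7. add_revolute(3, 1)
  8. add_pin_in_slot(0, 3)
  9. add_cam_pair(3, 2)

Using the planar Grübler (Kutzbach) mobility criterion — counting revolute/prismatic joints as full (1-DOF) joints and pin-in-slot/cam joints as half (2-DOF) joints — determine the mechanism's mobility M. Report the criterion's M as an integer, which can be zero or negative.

M = -1

link 0 = ground. State L|J1|J2 = 1|0|0
+link1  2|0|0
R(1,0) f=1→J1  2|1|0
+link2  3|1|0
P(1,2) f=1→J1  3|2|0
R(0,2) f=1→J1  3|3|0
+link3  4|3|0
R(3,1) f=1→J1  4|4|0
PS(0,3) f=2→J2  4|4|1
C(3,2) f=2→J2  4|4|2
M = 3(4−1)−2·4−2 = 9−8−2 = -1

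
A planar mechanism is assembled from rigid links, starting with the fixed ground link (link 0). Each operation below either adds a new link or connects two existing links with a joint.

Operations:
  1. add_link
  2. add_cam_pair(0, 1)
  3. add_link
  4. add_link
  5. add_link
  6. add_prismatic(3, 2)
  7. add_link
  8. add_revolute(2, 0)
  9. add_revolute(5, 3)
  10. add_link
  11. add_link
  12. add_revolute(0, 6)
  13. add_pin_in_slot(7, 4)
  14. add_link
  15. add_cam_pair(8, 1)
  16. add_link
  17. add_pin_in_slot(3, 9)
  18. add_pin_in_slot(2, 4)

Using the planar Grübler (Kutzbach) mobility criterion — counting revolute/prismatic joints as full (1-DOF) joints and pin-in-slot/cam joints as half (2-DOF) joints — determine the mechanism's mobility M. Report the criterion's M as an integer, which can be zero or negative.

M = 14

L=1 J1=0 J2=0
add link → L=2 J1=0 J2=0
C@0,1 dof=2 J2 → L=2 J1=0 J2=1
add link → L=3 J1=0 J2=1
add link → L=4 J1=0 J2=1
add link → L=5 J1=0 J2=1
P@3,2 dof=1 J1 → L=5 J1=1 J2=1
add link → L=6 J1=1 J2=1
R@2,0 dof=1 J1 → L=6 J1=2 J2=1
R@5,3 dof=1 J1 → L=6 J1=3 J2=1
add link → L=7 J1=3 J2=1
add link → L=8 J1=3 J2=1
R@0,6 dof=1 J1 → L=8 J1=4 J2=1
PS@7,4 dof=2 J2 → L=8 J1=4 J2=2
add link → L=9 J1=4 J2=2
C@8,1 dof=2 J2 → L=9 J1=4 J2=3
add link → L=10 J1=4 J2=3
PS@3,9 dof=2 J2 → L=10 J1=4 J2=4
PS@2,4 dof=2 J2 → L=10 J1=4 J2=5
M=3(L−1)−2J1−J2=3·9−2·4−5=14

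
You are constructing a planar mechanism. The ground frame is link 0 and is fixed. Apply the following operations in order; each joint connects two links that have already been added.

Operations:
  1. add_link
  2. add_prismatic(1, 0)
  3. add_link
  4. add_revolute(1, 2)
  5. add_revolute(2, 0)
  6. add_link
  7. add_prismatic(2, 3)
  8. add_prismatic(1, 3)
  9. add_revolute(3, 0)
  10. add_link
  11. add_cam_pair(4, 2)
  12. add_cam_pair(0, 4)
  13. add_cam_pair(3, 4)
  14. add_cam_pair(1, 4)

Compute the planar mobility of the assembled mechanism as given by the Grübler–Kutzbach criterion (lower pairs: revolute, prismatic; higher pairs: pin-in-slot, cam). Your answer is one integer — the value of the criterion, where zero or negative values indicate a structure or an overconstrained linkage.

(L,J1,J2)=(1,0,0); link0 fixed
link1: (2,0,0)
P 1-0 [J1]: (2,1,0)
link2: (3,1,0)
R 1-2 [J1]: (3,2,0)
R 2-0 [J1]: (3,3,0)
link3: (4,3,0)
P 2-3 [J1]: (4,4,0)
P 1-3 [J1]: (4,5,0)
R 3-0 [J1]: (4,6,0)
link4: (5,6,0)
C 4-2 [J2]: (5,6,1)
C 0-4 [J2]: (5,6,2)
C 3-4 [J2]: (5,6,3)
C 1-4 [J2]: (5,6,4)
Grübler: 3·4 − 2·6 − 4 = -4

M = -4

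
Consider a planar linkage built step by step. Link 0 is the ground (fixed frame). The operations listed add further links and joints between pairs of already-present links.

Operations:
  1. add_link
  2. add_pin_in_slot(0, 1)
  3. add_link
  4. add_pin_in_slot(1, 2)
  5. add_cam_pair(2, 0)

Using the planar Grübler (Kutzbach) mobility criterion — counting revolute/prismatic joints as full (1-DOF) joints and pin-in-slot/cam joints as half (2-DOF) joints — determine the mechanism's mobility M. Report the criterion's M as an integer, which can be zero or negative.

M = 3

[1;0;0] (link 0 is ground)
L+ [2;0;0]
PS(0,1)∈J2 [2;0;1]
L+ [3;0;1]
PS(1,2)∈J2 [3;0;2]
C(2,0)∈J2 [3;0;3]
mobility = 6 − 0 − 3 = 3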